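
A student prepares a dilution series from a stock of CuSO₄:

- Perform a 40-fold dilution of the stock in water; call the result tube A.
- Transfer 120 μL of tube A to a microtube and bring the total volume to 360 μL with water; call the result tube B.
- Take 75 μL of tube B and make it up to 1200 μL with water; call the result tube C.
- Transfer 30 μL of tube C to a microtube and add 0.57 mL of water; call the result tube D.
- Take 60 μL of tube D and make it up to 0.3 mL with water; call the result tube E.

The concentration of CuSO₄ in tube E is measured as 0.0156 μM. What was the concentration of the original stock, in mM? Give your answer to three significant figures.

Step 1: 40-fold → factor 40
Step 2: 120 μL brought to 360 μL → factor 360/120 = 3
Step 3: 75 μL brought to 1200 μL → factor 1200/75 = 16
Step 4: 30 μL + 0.57 mL = 600 μL total → factor 600/30 = 20
Step 5: 60 μL brought to 0.3 mL → factor 300/60 = 5
Overall dilution factor = 40 × 3 × 16 × 20 × 5 = 1.92 × 10^5
Stock = 0.0156 μM × 1.92 × 10^5 = 2995 μM = 3.00 mM

3.00 mM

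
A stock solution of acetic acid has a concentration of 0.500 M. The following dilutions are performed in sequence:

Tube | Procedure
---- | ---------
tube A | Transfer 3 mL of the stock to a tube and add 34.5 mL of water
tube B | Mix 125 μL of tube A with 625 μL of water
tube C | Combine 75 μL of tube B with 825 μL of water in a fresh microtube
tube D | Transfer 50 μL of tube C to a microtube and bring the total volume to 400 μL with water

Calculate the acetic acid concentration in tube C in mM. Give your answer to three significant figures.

0.556 mM

Step 1: 3 mL + 34.5 mL = 37.5 mL total → factor 37.5/3 = 12.5
Step 2: 125 μL + 625 μL = 750 μL total → factor 750/125 = 6
Step 3: 75 μL + 825 μL = 900 μL total → factor 900/75 = 12
Dilution factor through tube C = 12.5 × 6 × 12 = 900
[tube C] = 0.500 M / 900 = 0.0005556 M = 0.556 mM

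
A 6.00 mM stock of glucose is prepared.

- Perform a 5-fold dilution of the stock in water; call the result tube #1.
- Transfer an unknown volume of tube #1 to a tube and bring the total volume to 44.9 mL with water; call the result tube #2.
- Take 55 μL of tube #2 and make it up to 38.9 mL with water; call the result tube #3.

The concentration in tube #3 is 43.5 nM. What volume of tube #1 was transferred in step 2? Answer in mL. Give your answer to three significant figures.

Step 1: 5-fold → factor 5
Step 2: v brought to 44.9 mL → factor = 44.9 mL/v
Step 3: 55 μL brought to 38.9 mL → factor 38900/55 = 707.27
Product of known-step factors = 3536.4
Overall factor = 6.00 mM / (43.5 nM) = 1.3793 × 10^5
Step-2 factor = 1.3793 × 10^5 / 3536.4 = 39.004
v = 44.9 mL / 39.004 = 1.15 mL

1.15 mL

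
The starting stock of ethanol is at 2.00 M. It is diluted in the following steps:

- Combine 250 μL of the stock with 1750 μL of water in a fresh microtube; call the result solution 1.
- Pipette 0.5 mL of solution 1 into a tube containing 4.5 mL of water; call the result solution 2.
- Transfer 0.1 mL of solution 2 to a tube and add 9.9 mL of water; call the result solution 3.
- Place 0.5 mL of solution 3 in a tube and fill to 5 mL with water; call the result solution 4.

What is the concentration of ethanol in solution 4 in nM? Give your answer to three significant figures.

Step 1: 250 μL + 1750 μL = 2000 μL total → factor 2000/250 = 8
Step 2: 0.5 mL + 4.5 mL = 5 mL total → factor 5/0.5 = 10
Step 3: 0.1 mL + 9.9 mL = 10 mL total → factor 10/0.1 = 100
Step 4: 0.5 mL brought to 5 mL → factor 5/0.5 = 10
Overall dilution factor = 8 × 10 × 100 × 10 = 80000
Final = 2.00 M / 80000 = 2.500 × 10^-5 M = 2.50 × 10^4 nM

2.50 × 10^4 nM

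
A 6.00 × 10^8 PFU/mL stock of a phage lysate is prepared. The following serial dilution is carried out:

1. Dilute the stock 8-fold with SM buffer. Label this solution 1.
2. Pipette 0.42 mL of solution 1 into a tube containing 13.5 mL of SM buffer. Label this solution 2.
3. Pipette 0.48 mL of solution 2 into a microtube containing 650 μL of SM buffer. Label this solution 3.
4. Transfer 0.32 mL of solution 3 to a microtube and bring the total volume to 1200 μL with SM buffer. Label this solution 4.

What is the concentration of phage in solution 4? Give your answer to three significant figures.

2.56 × 10^5 PFU/mL

Step 1: 8-fold → factor 8
Step 2: 0.42 mL + 13.5 mL = 13.92 mL total → factor 13.92/0.42 = 33.143
Step 3: 0.48 mL + 650 μL = 1.13 mL total → factor 1.13/0.48 = 2.3542
Step 4: 0.32 mL brought to 1200 μL → factor 1.2/0.32 = 3.75
Overall dilution factor = 8 × 33.143 × 2.3542 × 3.75 = 2340.7
Final = 6.00 × 10^8 PFU/mL / 2340.7 = 2.56 × 10^5 PFU/mL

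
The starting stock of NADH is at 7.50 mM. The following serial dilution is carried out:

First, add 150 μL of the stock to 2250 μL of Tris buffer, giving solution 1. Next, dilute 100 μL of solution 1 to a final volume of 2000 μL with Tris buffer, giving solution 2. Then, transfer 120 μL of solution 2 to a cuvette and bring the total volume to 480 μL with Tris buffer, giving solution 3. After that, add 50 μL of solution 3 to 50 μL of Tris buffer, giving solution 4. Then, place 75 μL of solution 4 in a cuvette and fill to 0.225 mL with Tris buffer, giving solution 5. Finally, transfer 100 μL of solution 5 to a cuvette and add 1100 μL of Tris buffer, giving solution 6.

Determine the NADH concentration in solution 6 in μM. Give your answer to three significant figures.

Step 1: 150 μL + 2250 μL = 2400 μL total → factor 2400/150 = 16
Step 2: 100 μL brought to 2000 μL → factor 2000/100 = 20
Step 3: 120 μL brought to 480 μL → factor 480/120 = 4
Step 4: 50 μL + 50 μL = 100 μL total → factor 100/50 = 2
Step 5: 75 μL brought to 0.225 mL → factor 225/75 = 3
Step 6: 100 μL + 1100 μL = 1200 μL total → factor 1200/100 = 12
Overall dilution factor = 16 × 20 × 4 × 2 × 3 × 12 = 92160
Final = 7.50 mM / 92160 = 8.138 × 10^-5 mM = 0.0814 μM

0.0814 μM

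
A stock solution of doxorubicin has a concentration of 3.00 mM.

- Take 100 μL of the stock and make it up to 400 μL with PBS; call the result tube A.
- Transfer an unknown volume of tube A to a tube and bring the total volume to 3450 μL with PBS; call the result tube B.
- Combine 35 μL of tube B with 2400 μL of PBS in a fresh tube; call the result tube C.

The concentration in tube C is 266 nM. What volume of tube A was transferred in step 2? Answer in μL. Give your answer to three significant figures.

Step 1: 100 μL brought to 400 μL → factor 400/100 = 4
Step 2: v brought to 3450 μL → factor = 3450 μL/v
Step 3: 35 μL + 2400 μL = 2435 μL total → factor 2435/35 = 69.571
Product of known-step factors = 278.29
Overall factor = 3.00 mM / (266 nM) = 11278
Step-2 factor = 11278 / 278.29 = 40.527
v = 3450 μL / 40.527 = 85.1 μL

85.1 μL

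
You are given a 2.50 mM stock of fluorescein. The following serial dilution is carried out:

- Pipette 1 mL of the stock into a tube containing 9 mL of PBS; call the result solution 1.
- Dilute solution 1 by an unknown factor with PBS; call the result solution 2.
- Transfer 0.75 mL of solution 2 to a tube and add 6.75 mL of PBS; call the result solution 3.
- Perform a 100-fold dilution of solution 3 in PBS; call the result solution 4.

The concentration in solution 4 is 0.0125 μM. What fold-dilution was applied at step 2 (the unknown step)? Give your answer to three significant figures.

Step 1: 1 mL + 9 mL = 10 mL total → factor 10/1 = 10
Step 2: unknown factor x
Step 3: 0.75 mL + 6.75 mL = 7.5 mL total → factor 7.5/0.75 = 10
Step 4: 100-fold → factor 100
Product of known-step factors = 10000
Overall factor = 2.50 mM / (0.0125 μM) = 2 × 10^5
x = 2 × 10^5 / 10000 = 20.0

20.0-fold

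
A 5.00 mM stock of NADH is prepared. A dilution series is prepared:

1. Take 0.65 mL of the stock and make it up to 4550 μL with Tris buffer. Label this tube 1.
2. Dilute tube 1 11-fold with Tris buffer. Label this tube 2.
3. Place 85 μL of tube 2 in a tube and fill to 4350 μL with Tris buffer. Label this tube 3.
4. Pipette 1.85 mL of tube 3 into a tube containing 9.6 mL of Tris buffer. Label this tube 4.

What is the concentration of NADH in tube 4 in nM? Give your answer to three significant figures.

205 nM

Step 1: 0.65 mL brought to 4550 μL → factor 4.55/0.65 = 7
Step 2: 11-fold → factor 11
Step 3: 85 μL brought to 4350 μL → factor 4350/85 = 51.176
Step 4: 1.85 mL + 9.6 mL = 11.45 mL total → factor 11.45/1.85 = 6.1892
Overall dilution factor = 7 × 11 × 51.176 × 6.1892 = 24389
Final = 5.00 mM / 24389 = 0.0002050 mM = 205 nM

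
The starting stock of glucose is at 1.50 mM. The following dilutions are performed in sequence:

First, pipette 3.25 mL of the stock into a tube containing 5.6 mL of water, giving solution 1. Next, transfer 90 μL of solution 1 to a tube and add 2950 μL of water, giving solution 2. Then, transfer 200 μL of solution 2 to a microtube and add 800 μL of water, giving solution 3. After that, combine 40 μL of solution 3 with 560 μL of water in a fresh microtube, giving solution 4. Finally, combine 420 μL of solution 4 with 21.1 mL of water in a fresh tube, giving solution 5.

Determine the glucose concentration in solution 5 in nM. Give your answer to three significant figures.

Step 1: 3.25 mL + 5.6 mL = 8.85 mL total → factor 8.85/3.25 = 2.7231
Step 2: 90 μL + 2950 μL = 3040 μL total → factor 3040/90 = 33.778
Step 3: 200 μL + 800 μL = 1000 μL total → factor 1000/200 = 5
Step 4: 40 μL + 560 μL = 600 μL total → factor 600/40 = 15
Step 5: 420 μL + 21.1 mL = 21520 μL total → factor 21520/420 = 51.238
Overall dilution factor = 2.7231 × 33.778 × 5 × 15 × 51.238 = 3.5346 × 10^5
Final = 1.50 mM / 3.5346 × 10^5 = 4.244 × 10^-6 mM = 4.24 nM

4.24 nM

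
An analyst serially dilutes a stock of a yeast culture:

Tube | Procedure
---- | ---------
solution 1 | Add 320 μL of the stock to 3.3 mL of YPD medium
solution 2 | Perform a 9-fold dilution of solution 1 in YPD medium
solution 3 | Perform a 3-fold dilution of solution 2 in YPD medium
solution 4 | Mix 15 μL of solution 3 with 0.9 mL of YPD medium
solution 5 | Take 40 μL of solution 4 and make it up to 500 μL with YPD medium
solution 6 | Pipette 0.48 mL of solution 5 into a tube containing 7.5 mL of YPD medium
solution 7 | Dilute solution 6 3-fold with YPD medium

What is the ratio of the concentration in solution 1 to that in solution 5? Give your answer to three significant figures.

Step 1: 320 μL + 3.3 mL = 3620 μL total → factor 3620/320 = 11.312
Step 2: 9-fold → factor 9
Step 3: 3-fold → factor 3
Step 4: 15 μL + 0.9 mL = 915 μL total → factor 915/15 = 61
Step 5: 40 μL brought to 500 μL → factor 500/40 = 12.5
Dilution factor to solution 1 = 11.312; to solution 5 = 2.329 × 10^5
[solution 1]/[solution 5] = (factor to solution 5)/(factor to solution 1) = 2.329 × 10^5/11.312 = 2.06 × 10^4

2.06 × 10^4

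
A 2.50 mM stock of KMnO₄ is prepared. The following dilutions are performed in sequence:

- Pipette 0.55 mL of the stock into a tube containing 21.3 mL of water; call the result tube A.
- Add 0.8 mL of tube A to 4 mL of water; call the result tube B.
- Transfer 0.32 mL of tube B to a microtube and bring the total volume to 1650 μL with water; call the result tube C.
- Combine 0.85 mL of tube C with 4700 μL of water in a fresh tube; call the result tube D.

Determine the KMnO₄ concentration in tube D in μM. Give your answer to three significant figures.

0.312 μM

Step 1: 0.55 mL + 21.3 mL = 21.85 mL total → factor 21.85/0.55 = 39.727
Step 2: 0.8 mL + 4 mL = 4.8 mL total → factor 4.8/0.8 = 6
Step 3: 0.32 mL brought to 1650 μL → factor 1.65/0.32 = 5.1562
Step 4: 0.85 mL + 4700 μL = 5.55 mL total → factor 5.55/0.85 = 6.5294
Overall dilution factor = 39.727 × 6 × 5.1562 × 6.5294 = 8025.1
Final = 2.50 mM / 8025.1 = 0.0003115 mM = 0.312 μM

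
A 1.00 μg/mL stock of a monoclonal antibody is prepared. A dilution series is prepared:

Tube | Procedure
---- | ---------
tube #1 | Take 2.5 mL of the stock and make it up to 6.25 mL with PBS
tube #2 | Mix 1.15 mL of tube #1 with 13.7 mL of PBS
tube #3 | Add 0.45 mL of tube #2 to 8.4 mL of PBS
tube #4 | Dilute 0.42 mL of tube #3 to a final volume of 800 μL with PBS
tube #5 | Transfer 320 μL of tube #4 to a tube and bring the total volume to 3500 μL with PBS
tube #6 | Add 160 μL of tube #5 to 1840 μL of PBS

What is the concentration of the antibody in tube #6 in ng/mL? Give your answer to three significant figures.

0.00605 ng/mL

Step 1: 2.5 mL brought to 6.25 mL → factor 6.25/2.5 = 2.5
Step 2: 1.15 mL + 13.7 mL = 14.85 mL total → factor 14.85/1.15 = 12.913
Step 3: 0.45 mL + 8.4 mL = 8.85 mL total → factor 8.85/0.45 = 19.667
Step 4: 0.42 mL brought to 800 μL → factor 0.8/0.42 = 1.9048
Step 5: 320 μL brought to 3500 μL → factor 3500/320 = 10.938
Step 6: 160 μL + 1840 μL = 2000 μL total → factor 2000/160 = 12.5
Overall dilution factor = 2.5 × 12.913 × 19.667 × 1.9048 × 10.938 × 12.5 = 1.6534 × 10^5
Final = 1.00 μg/mL / 1.6534 × 10^5 = 6.048 × 10^-6 μg/mL = 0.00605 ng/mL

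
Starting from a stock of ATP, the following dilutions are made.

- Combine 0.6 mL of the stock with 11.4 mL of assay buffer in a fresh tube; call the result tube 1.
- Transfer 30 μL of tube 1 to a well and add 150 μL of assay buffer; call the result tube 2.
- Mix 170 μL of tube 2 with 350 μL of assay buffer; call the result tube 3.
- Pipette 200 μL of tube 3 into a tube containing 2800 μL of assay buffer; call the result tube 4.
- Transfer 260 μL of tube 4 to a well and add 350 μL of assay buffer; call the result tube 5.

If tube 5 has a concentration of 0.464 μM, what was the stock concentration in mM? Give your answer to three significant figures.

Step 1: 0.6 mL + 11.4 mL = 12 mL total → factor 12/0.6 = 20
Step 2: 30 μL + 150 μL = 180 μL total → factor 180/30 = 6
Step 3: 170 μL + 350 μL = 520 μL total → factor 520/170 = 3.0588
Step 4: 200 μL + 2800 μL = 3000 μL total → factor 3000/200 = 15
Step 5: 260 μL + 350 μL = 610 μL total → factor 610/260 = 2.3462
Overall dilution factor = 20 × 6 × 3.0588 × 15 × 2.3462 = 12918
Stock = 0.464 μM × 12918 = 5994 μM = 5.99 mM

5.99 mM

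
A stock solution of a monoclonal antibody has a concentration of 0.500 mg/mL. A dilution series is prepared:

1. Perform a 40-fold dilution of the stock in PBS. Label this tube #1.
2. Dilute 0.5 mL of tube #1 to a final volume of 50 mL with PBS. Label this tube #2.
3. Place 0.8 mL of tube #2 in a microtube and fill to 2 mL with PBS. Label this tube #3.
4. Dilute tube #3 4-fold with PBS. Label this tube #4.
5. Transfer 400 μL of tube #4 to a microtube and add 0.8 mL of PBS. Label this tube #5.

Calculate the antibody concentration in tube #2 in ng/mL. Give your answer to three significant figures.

125 ng/mL

Step 1: 40-fold → factor 40
Step 2: 0.5 mL brought to 50 mL → factor 50/0.5 = 100
Dilution factor through tube #2 = 40 × 100 = 4000
[tube #2] = 0.500 mg/mL / 4000 = 0.0001250 mg/mL = 125 ng/mL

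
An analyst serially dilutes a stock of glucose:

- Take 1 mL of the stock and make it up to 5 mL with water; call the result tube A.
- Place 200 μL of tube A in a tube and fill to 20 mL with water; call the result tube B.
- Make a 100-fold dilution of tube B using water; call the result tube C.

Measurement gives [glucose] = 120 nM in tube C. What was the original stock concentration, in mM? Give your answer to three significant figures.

Step 1: 1 mL brought to 5 mL → factor 5/1 = 5
Step 2: 200 μL brought to 20 mL → factor 20000/200 = 100
Step 3: 100-fold → factor 100
Overall dilution factor = 5 × 100 × 100 = 50000
Stock = 120 nM × 50000 = 6.000 × 10^6 nM = 6.00 mM

6.00 mM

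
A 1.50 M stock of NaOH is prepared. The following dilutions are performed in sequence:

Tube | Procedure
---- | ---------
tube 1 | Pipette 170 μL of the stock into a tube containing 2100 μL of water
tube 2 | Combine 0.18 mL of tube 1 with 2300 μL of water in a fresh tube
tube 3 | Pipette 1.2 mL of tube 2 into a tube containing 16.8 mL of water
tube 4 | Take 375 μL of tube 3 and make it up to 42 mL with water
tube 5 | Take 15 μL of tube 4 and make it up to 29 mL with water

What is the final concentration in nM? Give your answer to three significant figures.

Step 1: 170 μL + 2100 μL = 2270 μL total → factor 2270/170 = 13.353
Step 2: 0.18 mL + 2300 μL = 2.48 mL total → factor 2.48/0.18 = 13.778
Step 3: 1.2 mL + 16.8 mL = 18 mL total → factor 18/1.2 = 15
Step 4: 375 μL brought to 42 mL → factor 42000/375 = 112
Step 5: 15 μL brought to 29 mL → factor 29000/15 = 1933.3
Overall dilution factor = 13.353 × 13.778 × 15 × 112 × 1933.3 = 5.9755 × 10^8
Final = 1.50 M / 5.9755 × 10^8 = 2.510 × 10^-9 M = 2.51 nM

2.51 nM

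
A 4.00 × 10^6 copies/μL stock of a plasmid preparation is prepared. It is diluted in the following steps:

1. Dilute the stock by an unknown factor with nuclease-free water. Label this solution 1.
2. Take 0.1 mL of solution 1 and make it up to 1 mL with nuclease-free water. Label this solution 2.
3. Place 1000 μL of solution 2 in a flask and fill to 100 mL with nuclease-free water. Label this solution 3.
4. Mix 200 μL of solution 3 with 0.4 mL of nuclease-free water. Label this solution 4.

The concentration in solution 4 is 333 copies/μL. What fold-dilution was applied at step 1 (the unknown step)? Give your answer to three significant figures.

4.00-fold

Step 1: unknown factor x
Step 2: 0.1 mL brought to 1 mL → factor 1/0.1 = 10
Step 3: 1000 μL brought to 100 mL → factor 1 × 10^5/1000 = 100
Step 4: 200 μL + 0.4 mL = 600 μL total → factor 600/200 = 3
Product of known-step factors = 3000
Overall factor = 4.00 × 10^6 copies/μL / (333 copies/μL) = 12012
x = 12012 / 3000 = 4.00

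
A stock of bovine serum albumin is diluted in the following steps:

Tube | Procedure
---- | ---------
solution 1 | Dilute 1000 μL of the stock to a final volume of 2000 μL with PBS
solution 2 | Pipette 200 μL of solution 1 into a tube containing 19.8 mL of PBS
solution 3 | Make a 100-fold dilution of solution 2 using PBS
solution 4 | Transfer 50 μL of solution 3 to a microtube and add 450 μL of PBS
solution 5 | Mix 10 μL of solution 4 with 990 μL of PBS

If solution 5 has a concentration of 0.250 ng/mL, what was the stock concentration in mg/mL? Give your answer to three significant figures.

5.00 mg/mL

Step 1: 1000 μL brought to 2000 μL → factor 2000/1000 = 2
Step 2: 200 μL + 19.8 mL = 20000 μL total → factor 20000/200 = 100
Step 3: 100-fold → factor 100
Step 4: 50 μL + 450 μL = 500 μL total → factor 500/50 = 10
Step 5: 10 μL + 990 μL = 1000 μL total → factor 1000/10 = 100
Overall dilution factor = 2 × 100 × 100 × 10 × 100 = 2 × 10^7
Stock = 0.250 ng/mL × 2 × 10^7 = 5.000 × 10^6 ng/mL = 5.00 mg/mL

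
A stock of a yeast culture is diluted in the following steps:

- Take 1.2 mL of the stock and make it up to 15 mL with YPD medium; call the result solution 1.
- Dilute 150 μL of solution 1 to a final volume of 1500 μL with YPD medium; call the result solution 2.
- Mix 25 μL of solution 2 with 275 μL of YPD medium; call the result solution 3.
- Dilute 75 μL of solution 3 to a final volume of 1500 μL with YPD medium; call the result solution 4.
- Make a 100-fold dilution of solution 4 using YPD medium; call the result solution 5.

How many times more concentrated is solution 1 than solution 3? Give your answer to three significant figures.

Step 1: 1.2 mL brought to 15 mL → factor 15/1.2 = 12.5
Step 2: 150 μL brought to 1500 μL → factor 1500/150 = 10
Step 3: 25 μL + 275 μL = 300 μL total → factor 300/25 = 12
Dilution factor to solution 1 = 12.5; to solution 3 = 1500
[solution 1]/[solution 3] = (factor to solution 3)/(factor to solution 1) = 1500/12.5 = 120

120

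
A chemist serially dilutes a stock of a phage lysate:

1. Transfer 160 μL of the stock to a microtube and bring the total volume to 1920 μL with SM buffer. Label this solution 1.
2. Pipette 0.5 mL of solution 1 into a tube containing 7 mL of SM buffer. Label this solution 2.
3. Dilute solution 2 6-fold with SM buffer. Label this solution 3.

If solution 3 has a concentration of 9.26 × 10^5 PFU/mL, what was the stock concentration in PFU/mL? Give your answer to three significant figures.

Step 1: 160 μL brought to 1920 μL → factor 1920/160 = 12
Step 2: 0.5 mL + 7 mL = 7.5 mL total → factor 7.5/0.5 = 15
Step 3: 6-fold → factor 6
Overall dilution factor = 12 × 15 × 6 = 1080
Stock = 9.26 × 10^5 PFU/mL × 1080 = 1.00 × 10^9 PFU/mL

1.00 × 10^9 PFU/mL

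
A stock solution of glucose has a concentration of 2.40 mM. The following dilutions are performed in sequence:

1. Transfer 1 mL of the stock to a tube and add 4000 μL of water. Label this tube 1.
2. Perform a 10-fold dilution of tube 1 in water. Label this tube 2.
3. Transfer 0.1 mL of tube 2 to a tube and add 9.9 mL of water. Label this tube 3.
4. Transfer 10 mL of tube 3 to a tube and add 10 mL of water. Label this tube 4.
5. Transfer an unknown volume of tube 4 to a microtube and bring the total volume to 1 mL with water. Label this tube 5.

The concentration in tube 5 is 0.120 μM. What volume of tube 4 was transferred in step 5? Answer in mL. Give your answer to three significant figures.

0.500 mL

Step 1: 1 mL + 4000 μL = 5 mL total → factor 5/1 = 5
Step 2: 10-fold → factor 10
Step 3: 0.1 mL + 9.9 mL = 10 mL total → factor 10/0.1 = 100
Step 4: 10 mL + 10 mL = 20 mL total → factor 20/10 = 2
Step 5: v brought to 1 mL → factor = 1 mL/v
Product of known-step factors = 10000
Overall factor = 2.40 mM / (0.120 μM) = 20000
Step-5 factor = 20000 / 10000 = 2
v = 1 mL / 2 = 0.500 mL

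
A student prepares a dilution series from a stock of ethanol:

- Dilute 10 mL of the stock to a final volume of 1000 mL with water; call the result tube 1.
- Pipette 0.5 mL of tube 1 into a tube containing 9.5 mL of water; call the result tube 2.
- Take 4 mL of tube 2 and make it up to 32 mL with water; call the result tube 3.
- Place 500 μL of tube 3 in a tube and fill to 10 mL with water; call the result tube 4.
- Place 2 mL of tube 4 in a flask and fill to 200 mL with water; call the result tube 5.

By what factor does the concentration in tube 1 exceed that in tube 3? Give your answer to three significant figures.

160

Step 1: 10 mL brought to 1000 mL → factor 1000/10 = 100
Step 2: 0.5 mL + 9.5 mL = 10 mL total → factor 10/0.5 = 20
Step 3: 4 mL brought to 32 mL → factor 32/4 = 8
Dilution factor to tube 1 = 100; to tube 3 = 16000
[tube 1]/[tube 3] = (factor to tube 3)/(factor to tube 1) = 16000/100 = 160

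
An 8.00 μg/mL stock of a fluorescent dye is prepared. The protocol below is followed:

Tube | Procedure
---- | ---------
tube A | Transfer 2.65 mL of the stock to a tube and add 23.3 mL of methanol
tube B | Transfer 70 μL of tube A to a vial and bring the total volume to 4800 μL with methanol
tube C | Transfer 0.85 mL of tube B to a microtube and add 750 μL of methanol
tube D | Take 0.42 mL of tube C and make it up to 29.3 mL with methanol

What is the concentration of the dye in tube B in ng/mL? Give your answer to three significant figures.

11.9 ng/mL

Step 1: 2.65 mL + 23.3 mL = 25.95 mL total → factor 25.95/2.65 = 9.7925
Step 2: 70 μL brought to 4800 μL → factor 4800/70 = 68.571
Dilution factor through tube B = 9.7925 × 68.571 = 671.48
[tube B] = 8.00 μg/mL / 671.48 = 0.01191 μg/mL = 11.9 ng/mL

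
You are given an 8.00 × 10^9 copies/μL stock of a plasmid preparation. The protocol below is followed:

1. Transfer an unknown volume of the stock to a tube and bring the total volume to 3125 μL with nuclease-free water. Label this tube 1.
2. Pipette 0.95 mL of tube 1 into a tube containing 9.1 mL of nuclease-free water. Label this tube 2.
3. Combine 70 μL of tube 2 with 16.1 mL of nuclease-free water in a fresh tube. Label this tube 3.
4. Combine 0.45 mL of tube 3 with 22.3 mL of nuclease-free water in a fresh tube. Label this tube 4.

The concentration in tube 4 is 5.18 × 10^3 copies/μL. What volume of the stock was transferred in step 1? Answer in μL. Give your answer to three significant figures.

Step 1: v brought to 3125 μL → factor = 3125 μL/v
Step 2: 0.95 mL + 9.1 mL = 10.05 mL total → factor 10.05/0.95 = 10.579
Step 3: 70 μL + 16.1 mL = 16170 μL total → factor 16170/70 = 231
Step 4: 0.45 mL + 22.3 mL = 22.75 mL total → factor 22.75/0.45 = 50.556
Product of known-step factors = 1.2354 × 10^5
Overall factor = 8.00 × 10^9 copies/μL / (5.18 × 10^3 copies/μL) = 1.5444 × 10^6
Step-1 factor = 1.5444 × 10^6 / 1.2354 × 10^5 = 12.501
v = 3125 μL / 12.501 = 250 μL

250 μL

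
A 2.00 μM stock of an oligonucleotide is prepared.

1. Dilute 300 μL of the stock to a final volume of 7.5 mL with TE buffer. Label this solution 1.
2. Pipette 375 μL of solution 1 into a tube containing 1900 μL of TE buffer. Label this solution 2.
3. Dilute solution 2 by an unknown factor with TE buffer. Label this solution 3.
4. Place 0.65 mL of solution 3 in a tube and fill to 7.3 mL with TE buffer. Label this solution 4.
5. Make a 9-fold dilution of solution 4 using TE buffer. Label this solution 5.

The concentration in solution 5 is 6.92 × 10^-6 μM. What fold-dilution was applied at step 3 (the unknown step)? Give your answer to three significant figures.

18.9-fold

Step 1: 300 μL brought to 7.5 mL → factor 7500/300 = 25
Step 2: 375 μL + 1900 μL = 2275 μL total → factor 2275/375 = 6.0667
Step 3: unknown factor x
Step 4: 0.65 mL brought to 7.3 mL → factor 7.3/0.65 = 11.231
Step 5: 9-fold → factor 9
Product of known-step factors = 15330
Overall factor = 2.00 μM / (6.92 × 10^-6 μM) = 2.8902 × 10^5
x = 2.8902 × 10^5 / 15330 = 18.9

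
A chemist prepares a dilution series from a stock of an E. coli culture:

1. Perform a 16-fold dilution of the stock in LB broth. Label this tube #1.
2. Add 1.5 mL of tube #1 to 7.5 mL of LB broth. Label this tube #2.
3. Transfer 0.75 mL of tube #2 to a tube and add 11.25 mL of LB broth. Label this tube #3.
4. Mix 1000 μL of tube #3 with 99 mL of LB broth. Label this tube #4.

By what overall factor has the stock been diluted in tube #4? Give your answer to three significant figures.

1.54 × 10^5

Step 1: 16-fold → factor 16
Step 2: 1.5 mL + 7.5 mL = 9 mL total → factor 9/1.5 = 6
Step 3: 0.75 mL + 11.25 mL = 12 mL total → factor 12/0.75 = 16
Step 4: 1000 μL + 99 mL = 1 × 10^5 μL total → factor 1 × 10^5/1000 = 100
Overall dilution factor = 16 × 6 × 16 × 100 = 1.536 × 10^5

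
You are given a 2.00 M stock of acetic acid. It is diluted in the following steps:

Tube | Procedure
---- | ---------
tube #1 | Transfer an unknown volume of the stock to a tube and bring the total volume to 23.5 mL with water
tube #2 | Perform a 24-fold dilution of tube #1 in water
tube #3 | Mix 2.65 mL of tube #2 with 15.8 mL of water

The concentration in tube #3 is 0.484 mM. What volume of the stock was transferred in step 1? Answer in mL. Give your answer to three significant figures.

0.950 mL

Step 1: v brought to 23.5 mL → factor = 23.5 mL/v
Step 2: 24-fold → factor 24
Step 3: 2.65 mL + 15.8 mL = 18.45 mL total → factor 18.45/2.65 = 6.9623
Product of known-step factors = 167.09
Overall factor = 2.00 M / (0.484 mM) = 4132.2
Step-1 factor = 4132.2 / 167.09 = 24.73
v = 23.5 mL / 24.73 = 0.950 mL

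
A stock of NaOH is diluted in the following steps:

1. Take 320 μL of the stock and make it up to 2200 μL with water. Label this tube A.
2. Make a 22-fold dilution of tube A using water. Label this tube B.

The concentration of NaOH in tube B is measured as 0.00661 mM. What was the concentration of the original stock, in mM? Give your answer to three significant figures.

1.00 mM

Step 1: 320 μL brought to 2200 μL → factor 2200/320 = 6.875
Step 2: 22-fold → factor 22
Overall dilution factor = 6.875 × 22 = 151.25
Stock = 0.00661 mM × 151.25 = 1.00 mM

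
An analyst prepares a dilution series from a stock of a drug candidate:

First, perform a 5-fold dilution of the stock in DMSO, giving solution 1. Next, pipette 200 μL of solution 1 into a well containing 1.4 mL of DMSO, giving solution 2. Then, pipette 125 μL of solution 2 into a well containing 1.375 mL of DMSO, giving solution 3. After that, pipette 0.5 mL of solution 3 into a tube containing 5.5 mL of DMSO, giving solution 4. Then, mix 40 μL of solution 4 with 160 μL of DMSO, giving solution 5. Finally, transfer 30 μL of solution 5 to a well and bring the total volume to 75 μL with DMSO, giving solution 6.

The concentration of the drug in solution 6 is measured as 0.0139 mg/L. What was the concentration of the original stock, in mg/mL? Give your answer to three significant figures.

1.00 mg/mL

Step 1: 5-fold → factor 5
Step 2: 200 μL + 1.4 mL = 1600 μL total → factor 1600/200 = 8
Step 3: 125 μL + 1.375 mL = 1500 μL total → factor 1500/125 = 12
Step 4: 0.5 mL + 5.5 mL = 6 mL total → factor 6/0.5 = 12
Step 5: 40 μL + 160 μL = 200 μL total → factor 200/40 = 5
Step 6: 30 μL brought to 75 μL → factor 75/30 = 2.5
Overall dilution factor = 5 × 8 × 12 × 12 × 5 × 2.5 = 72000
Stock = 0.0139 mg/L × 72000 = 1001 mg/L = 1.00 mg/mL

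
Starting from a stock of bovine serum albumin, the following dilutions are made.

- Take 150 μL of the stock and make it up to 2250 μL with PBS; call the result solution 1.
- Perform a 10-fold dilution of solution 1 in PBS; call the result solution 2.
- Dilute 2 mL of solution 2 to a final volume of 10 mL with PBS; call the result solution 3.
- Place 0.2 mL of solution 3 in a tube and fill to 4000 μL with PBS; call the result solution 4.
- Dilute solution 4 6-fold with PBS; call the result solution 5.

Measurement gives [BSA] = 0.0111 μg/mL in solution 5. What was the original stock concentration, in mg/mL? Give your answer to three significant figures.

Step 1: 150 μL brought to 2250 μL → factor 2250/150 = 15
Step 2: 10-fold → factor 10
Step 3: 2 mL brought to 10 mL → factor 10/2 = 5
Step 4: 0.2 mL brought to 4000 μL → factor 4/0.2 = 20
Step 5: 6-fold → factor 6
Overall dilution factor = 15 × 10 × 5 × 20 × 6 = 90000
Stock = 0.0111 μg/mL × 90000 = 999.0 μg/mL = 0.999 mg/mL

0.999 mg/mL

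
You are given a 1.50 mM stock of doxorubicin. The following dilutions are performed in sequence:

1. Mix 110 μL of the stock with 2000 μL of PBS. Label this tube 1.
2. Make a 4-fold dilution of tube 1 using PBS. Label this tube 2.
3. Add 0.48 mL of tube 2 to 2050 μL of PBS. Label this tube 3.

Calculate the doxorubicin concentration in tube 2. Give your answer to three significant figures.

Step 1: 110 μL + 2000 μL = 2110 μL total → factor 2110/110 = 19.182
Step 2: 4-fold → factor 4
Dilution factor through tube 2 = 19.182 × 4 = 76.727
[tube 2] = 1.50 mM / 76.727 = 0.0195 mM

0.0195 mM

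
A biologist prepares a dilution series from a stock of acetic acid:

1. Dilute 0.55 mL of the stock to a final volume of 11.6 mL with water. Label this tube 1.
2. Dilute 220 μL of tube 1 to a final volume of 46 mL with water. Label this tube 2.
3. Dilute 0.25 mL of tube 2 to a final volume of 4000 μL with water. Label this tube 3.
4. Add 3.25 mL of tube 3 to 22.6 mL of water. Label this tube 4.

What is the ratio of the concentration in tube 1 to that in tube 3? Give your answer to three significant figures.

3.35 × 10^3

Step 1: 0.55 mL brought to 11.6 mL → factor 11.6/0.55 = 21.091
Step 2: 220 μL brought to 46 mL → factor 46000/220 = 209.09
Step 3: 0.25 mL brought to 4000 μL → factor 4/0.25 = 16
Dilution factor to tube 1 = 21.091; to tube 3 = 70559
[tube 1]/[tube 3] = (factor to tube 3)/(factor to tube 1) = 70559/21.091 = 3.35 × 10^3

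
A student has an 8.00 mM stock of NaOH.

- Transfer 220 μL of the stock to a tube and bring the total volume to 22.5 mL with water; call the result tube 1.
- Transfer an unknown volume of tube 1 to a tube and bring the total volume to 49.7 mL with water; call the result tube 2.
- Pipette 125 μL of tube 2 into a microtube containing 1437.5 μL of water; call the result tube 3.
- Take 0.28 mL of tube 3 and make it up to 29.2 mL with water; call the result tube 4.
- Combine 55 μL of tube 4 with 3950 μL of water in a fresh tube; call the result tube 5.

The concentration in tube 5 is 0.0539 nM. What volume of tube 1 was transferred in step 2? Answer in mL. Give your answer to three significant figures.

3.25 mL

Step 1: 220 μL brought to 22.5 mL → factor 22500/220 = 102.27
Step 2: v brought to 49.7 mL → factor = 49.7 mL/v
Step 3: 125 μL + 1437.5 μL = 1562.5 μL total → factor 1562.5/125 = 12.5
Step 4: 0.28 mL brought to 29.2 mL → factor 29.2/0.28 = 104.29
Step 5: 55 μL + 3950 μL = 4005 μL total → factor 4005/55 = 72.818
Product of known-step factors = 9.7081 × 10^6
Overall factor = 8.00 mM / (0.0539 nM) = 1.4842 × 10^8
Step-2 factor = 1.4842 × 10^8 / 9.7081 × 10^6 = 15.289
v = 49.7 mL / 15.289 = 3.25 mL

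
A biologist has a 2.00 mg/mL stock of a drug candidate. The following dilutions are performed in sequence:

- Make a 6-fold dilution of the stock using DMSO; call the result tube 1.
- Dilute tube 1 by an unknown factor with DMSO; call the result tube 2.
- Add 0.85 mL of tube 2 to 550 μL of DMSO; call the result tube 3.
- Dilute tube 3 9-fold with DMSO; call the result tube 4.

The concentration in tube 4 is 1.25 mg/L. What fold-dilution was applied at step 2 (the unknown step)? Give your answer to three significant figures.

18.0-fold

Step 1: 6-fold → factor 6
Step 2: unknown factor x
Step 3: 0.85 mL + 550 μL = 1.4 mL total → factor 1.4/0.85 = 1.6471
Step 4: 9-fold → factor 9
Product of known-step factors = 88.941
Overall factor = 2.00 mg/mL / (1.25 mg/L) = 1600
x = 1600 / 88.941 = 18.0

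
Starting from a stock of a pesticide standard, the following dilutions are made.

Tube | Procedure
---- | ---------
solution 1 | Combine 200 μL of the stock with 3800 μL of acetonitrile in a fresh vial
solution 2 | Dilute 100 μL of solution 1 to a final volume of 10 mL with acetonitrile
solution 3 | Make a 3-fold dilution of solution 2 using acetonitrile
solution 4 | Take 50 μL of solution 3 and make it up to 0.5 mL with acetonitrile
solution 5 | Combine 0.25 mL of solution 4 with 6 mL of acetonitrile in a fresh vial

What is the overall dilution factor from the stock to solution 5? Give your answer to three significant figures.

Step 1: 200 μL + 3800 μL = 4000 μL total → factor 4000/200 = 20
Step 2: 100 μL brought to 10 mL → factor 10000/100 = 100
Step 3: 3-fold → factor 3
Step 4: 50 μL brought to 0.5 mL → factor 500/50 = 10
Step 5: 0.25 mL + 6 mL = 6.25 mL total → factor 6.25/0.25 = 25
Overall dilution factor = 20 × 100 × 3 × 10 × 25 = 1.5 × 10^6

1.50 × 10^6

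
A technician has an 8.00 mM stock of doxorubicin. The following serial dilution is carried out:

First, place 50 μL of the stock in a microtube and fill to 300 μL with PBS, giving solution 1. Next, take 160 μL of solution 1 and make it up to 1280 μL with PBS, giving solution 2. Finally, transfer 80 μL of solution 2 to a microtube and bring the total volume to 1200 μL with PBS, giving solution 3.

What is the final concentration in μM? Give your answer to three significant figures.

11.1 μM

Step 1: 50 μL brought to 300 μL → factor 300/50 = 6
Step 2: 160 μL brought to 1280 μL → factor 1280/160 = 8
Step 3: 80 μL brought to 1200 μL → factor 1200/80 = 15
Overall dilution factor = 6 × 8 × 15 = 720
Final = 8.00 mM / 720 = 0.01111 mM = 11.1 μM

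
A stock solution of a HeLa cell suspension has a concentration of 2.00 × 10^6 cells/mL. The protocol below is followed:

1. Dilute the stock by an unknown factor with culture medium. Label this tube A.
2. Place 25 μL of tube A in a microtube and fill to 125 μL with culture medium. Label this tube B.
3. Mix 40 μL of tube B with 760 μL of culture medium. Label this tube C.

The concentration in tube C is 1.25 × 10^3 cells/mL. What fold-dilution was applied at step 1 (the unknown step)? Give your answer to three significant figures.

Step 1: unknown factor x
Step 2: 25 μL brought to 125 μL → factor 125/25 = 5
Step 3: 40 μL + 760 μL = 800 μL total → factor 800/40 = 20
Product of known-step factors = 100
Overall factor = 2.00 × 10^6 cells/mL / (1.25 × 10^3 cells/mL) = 1600
x = 1600 / 100 = 16.0

16.0-fold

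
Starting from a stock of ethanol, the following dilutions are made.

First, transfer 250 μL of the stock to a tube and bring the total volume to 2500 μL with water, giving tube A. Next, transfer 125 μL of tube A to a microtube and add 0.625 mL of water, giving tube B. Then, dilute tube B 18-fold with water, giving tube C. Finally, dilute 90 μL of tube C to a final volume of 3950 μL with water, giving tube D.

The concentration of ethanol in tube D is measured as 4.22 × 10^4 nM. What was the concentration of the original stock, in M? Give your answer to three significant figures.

Step 1: 250 μL brought to 2500 μL → factor 2500/250 = 10
Step 2: 125 μL + 0.625 mL = 750 μL total → factor 750/125 = 6
Step 3: 18-fold → factor 18
Step 4: 90 μL brought to 3950 μL → factor 3950/90 = 43.889
Overall dilution factor = 10 × 6 × 18 × 43.889 = 47400
Stock = 4.22 × 10^4 nM × 47400 = 2.000 × 10^9 nM = 2.00 M

2.00 M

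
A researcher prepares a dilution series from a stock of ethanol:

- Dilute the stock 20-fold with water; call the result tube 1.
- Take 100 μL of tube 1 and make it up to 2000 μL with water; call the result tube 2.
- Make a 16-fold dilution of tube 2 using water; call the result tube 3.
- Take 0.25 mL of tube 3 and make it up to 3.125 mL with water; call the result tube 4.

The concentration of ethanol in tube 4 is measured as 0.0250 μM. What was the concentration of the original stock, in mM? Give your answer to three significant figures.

2.00 mM

Step 1: 20-fold → factor 20
Step 2: 100 μL brought to 2000 μL → factor 2000/100 = 20
Step 3: 16-fold → factor 16
Step 4: 0.25 mL brought to 3.125 mL → factor 3.125/0.25 = 12.5
Overall dilution factor = 20 × 20 × 16 × 12.5 = 80000
Stock = 0.0250 μM × 80000 = 2000 μM = 2.00 mM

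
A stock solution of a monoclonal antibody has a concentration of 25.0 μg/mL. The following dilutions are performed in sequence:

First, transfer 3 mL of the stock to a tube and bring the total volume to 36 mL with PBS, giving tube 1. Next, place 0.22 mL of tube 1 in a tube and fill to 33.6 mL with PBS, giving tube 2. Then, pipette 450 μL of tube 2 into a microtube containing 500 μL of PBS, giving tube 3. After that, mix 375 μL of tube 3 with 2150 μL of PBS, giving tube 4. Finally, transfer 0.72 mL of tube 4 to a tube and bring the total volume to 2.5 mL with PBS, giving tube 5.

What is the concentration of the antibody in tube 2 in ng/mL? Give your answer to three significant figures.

Step 1: 3 mL brought to 36 mL → factor 36/3 = 12
Step 2: 0.22 mL brought to 33.6 mL → factor 33.6/0.22 = 152.73
Dilution factor through tube 2 = 12 × 152.73 = 1832.7
[tube 2] = 25.0 μg/mL / 1832.7 = 0.01364 μg/mL = 13.6 ng/mL

13.6 ng/mL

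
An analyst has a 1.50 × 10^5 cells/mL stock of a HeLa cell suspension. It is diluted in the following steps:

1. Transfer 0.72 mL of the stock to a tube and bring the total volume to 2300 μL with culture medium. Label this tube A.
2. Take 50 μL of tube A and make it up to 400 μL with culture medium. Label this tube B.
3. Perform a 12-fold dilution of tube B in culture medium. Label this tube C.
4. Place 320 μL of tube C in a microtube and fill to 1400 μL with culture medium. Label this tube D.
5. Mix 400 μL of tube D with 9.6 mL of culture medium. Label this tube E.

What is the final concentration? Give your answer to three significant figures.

Step 1: 0.72 mL brought to 2300 μL → factor 2.3/0.72 = 3.1944
Step 2: 50 μL brought to 400 μL → factor 400/50 = 8
Step 3: 12-fold → factor 12
Step 4: 320 μL brought to 1400 μL → factor 1400/320 = 4.375
Step 5: 400 μL + 9.6 mL = 10000 μL total → factor 10000/400 = 25
Overall dilution factor = 3.1944 × 8 × 12 × 4.375 × 25 = 33542
Final = 1.50 × 10^5 cells/mL / 33542 = 4.47 cells/mL

4.47 cells/mL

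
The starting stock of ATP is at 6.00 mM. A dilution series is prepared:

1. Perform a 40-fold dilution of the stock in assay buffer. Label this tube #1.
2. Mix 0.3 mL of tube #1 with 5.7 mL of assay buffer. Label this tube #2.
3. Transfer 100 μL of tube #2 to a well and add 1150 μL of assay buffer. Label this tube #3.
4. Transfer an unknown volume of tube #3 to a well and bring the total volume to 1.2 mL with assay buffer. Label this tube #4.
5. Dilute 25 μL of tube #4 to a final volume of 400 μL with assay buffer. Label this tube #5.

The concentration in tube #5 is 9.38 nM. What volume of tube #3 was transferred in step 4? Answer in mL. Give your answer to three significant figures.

0.300 mL

Step 1: 40-fold → factor 40
Step 2: 0.3 mL + 5.7 mL = 6 mL total → factor 6/0.3 = 20
Step 3: 100 μL + 1150 μL = 1250 μL total → factor 1250/100 = 12.5
Step 4: v brought to 1.2 mL → factor = 1.2 mL/v
Step 5: 25 μL brought to 400 μL → factor 400/25 = 16
Product of known-step factors = 1.6 × 10^5
Overall factor = 6.00 mM / (9.38 nM) = 6.3966 × 10^5
Step-4 factor = 6.3966 × 10^5 / 1.6 × 10^5 = 3.9979
v = 1.2 mL / 3.9979 = 0.300 mL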